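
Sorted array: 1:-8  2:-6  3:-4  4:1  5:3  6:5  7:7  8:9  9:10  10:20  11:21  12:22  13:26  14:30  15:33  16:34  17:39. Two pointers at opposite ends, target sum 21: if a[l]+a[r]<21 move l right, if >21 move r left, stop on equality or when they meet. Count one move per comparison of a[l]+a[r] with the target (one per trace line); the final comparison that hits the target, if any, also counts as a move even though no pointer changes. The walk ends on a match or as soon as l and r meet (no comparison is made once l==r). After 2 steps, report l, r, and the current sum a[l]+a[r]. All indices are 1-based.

[1,17] -8+39=31 >21 → r--
[1,16] -8+34=26 >21 → r--

l=1, r=15, sum=25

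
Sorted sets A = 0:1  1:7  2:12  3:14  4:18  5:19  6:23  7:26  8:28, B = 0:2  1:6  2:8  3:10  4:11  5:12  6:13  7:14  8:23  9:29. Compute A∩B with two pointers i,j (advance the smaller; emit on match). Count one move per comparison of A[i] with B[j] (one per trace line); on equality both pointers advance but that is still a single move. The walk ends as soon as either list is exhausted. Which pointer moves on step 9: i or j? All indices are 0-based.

i=0 j=0: 1<2, i++
i=1 j=0: 7>2, j++
i=1 j=1: 7>6, j++
i=1 j=2: 7<8, i++
i=2 j=2: 12>8, j++
i=2 j=3: 12>10, j++
i=2 j=4: 12>11, j++
i=2 j=5: 12==12 emit, i++,j++
i=3 j=6: 14>13, j++

j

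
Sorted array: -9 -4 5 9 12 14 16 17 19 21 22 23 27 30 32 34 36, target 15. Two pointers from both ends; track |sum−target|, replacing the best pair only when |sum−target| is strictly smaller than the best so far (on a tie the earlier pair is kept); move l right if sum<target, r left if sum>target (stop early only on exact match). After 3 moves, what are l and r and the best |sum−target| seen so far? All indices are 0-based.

l=0, r=13, best |Δ|=8

l=0 r=16: -9+36=27 d=12 *, r--
l=0 r=15: -9+34=25 d=10 *, r--
l=0 r=14: -9+32=23 d=8 *, r--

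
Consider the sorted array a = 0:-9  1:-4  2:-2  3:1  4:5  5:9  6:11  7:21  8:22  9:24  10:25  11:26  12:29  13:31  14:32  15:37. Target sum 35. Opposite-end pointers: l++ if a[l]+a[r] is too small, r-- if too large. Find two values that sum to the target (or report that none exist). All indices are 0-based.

(-2, 37)

[0,15] -9+37=28 <35 → l++
[1,15] -4+37=33 <35 → l++
[2,15] -2+37=35 → found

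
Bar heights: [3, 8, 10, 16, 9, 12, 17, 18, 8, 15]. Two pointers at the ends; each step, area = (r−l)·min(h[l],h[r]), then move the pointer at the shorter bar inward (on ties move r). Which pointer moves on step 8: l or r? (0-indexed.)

l=0 r=9: min(3,15)*9=27 best=27 *, l++
l=1 r=9: min(8,15)*8=64 best=64 *, l++
l=2 r=9: min(10,15)*7=70 best=70 *, l++
l=3 r=9: min(16,15)*6=90 best=90 *, r--
l=3 r=8: min(16,8)*5=40 best=90, r--
l=3 r=7: min(16,18)*4=64 best=90, l++
l=4 r=7: min(9,18)*3=27 best=90, l++
l=5 r=7: min(12,18)*2=24 best=90, l++

l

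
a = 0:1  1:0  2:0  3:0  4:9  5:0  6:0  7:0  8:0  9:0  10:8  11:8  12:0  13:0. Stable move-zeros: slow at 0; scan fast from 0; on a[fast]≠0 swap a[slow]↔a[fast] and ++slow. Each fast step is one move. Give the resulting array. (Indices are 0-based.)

(s=0,f=0) a[fast]=1≠0 swap→a[0]=1 → slow++,fast++
(s=1,f=1) a[fast]=0 → fast++
(s=1,f=2) a[fast]=0 → fast++
(s=1,f=3) a[fast]=0 → fast++
(s=1,f=4) a[fast]=9≠0 swap→a[1]=9 → slow++,fast++
(s=2,f=5) a[fast]=0 → fast++
(s=2,f=6) a[fast]=0 → fast++
(s=2,f=7) a[fast]=0 → fast++
(s=2,f=8) a[fast]=0 → fast++
(s=2,f=9) a[fast]=0 → fast++
(s=2,f=10) a[fast]=8≠0 swap→a[2]=8 → slow++,fast++
(s=3,f=11) a[fast]=8≠0 swap→a[3]=8 → slow++,fast++
(s=4,f=12) a[fast]=0 → fast++
(s=4,f=13) a[fast]=0 → fast++

[1, 9, 8, 8, 0, 0, 0, 0, 0, 0, 0, 0, 0, 0]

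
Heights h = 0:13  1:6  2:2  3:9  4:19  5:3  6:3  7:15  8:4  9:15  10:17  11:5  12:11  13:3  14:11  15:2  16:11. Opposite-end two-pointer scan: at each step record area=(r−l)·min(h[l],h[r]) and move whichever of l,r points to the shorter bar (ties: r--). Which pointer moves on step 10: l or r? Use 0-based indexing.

[0,16] min(13,11)*16=176 best=176 * → r--
[0,15] min(13,2)*15=30 best=176 → r--
[0,14] min(13,11)*14=154 best=176 → r--
[0,13] min(13,3)*13=39 best=176 → r--
[0,12] min(13,11)*12=132 best=176 → r--
[0,11] min(13,5)*11=55 best=176 → r--
[0,10] min(13,17)*10=130 best=176 → l++
[1,10] min(6,17)*9=54 best=176 → l++
[2,10] min(2,17)*8=16 best=176 → l++
[3,10] min(9,17)*7=63 best=176 → l++

l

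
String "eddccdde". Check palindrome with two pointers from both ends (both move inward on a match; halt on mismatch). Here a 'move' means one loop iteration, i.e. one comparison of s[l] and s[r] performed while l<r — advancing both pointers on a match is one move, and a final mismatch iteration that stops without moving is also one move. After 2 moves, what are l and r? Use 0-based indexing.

l=2, r=5

l=0 r=7: 'e'=='e', l++,r--
l=1 r=6: 'd'=='d', l++,r--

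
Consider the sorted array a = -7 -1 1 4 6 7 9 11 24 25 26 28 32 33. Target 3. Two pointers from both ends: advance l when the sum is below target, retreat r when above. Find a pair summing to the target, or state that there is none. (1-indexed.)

(-1, 4)

[1,14] -7+33=26 >3 → r--
[1,13] -7+32=25 >3 → r--
[1,12] -7+28=21 >3 → r--
[1,11] -7+26=19 >3 → r--
[1,10] -7+25=18 >3 → r--
[1,9] -7+24=17 >3 → r--
[1,8] -7+11=4 >3 → r--
[1,7] -7+9=2 <3 → l++
[2,7] -1+9=8 >3 → r--
[2,6] -1+7=6 >3 → r--
[2,5] -1+6=5 >3 → r--
[2,4] -1+4=3 → found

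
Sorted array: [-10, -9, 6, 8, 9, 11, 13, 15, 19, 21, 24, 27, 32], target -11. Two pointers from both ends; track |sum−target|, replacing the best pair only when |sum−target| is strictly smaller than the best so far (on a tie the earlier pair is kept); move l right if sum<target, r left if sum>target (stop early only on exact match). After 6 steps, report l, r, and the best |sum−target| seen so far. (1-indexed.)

l=1, r=7, best |Δ|=16

l=1 r=13: -10+32=22 d=33 *, r--
l=1 r=12: -10+27=17 d=28 *, r--
l=1 r=11: -10+24=14 d=25 *, r--
l=1 r=10: -10+21=11 d=22 *, r--
l=1 r=9: -10+19=9 d=20 *, r--
l=1 r=8: -10+15=5 d=16 *, r--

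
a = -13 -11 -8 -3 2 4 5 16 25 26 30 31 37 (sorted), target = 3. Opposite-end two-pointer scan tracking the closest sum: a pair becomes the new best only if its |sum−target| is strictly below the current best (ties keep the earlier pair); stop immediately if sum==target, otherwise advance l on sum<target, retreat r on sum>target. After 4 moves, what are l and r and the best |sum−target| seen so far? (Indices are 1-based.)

l=1, r=9, best |Δ|=10

[1,13] -13+37=24 d=21 * → r--
[1,12] -13+31=18 d=15 * → r--
[1,11] -13+30=17 d=14 * → r--
[1,10] -13+26=13 d=10 * → r--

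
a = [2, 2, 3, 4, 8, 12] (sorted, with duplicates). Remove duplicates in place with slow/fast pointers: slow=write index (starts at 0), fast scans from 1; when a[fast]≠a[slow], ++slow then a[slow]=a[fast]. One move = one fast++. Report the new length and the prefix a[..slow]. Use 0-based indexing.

slow=0 fast=1: a[fast]=2=a[slow] dup, fast++
slow=0 fast=2: a[fast]=3≠a[slow]=2 write a[1]=3, slow++,fast++
slow=1 fast=3: a[fast]=4≠a[slow]=3 write a[2]=4, slow++,fast++
slow=2 fast=4: a[fast]=8≠a[slow]=4 write a[3]=8, slow++,fast++
slow=3 fast=5: a[fast]=12≠a[slow]=8 write a[4]=12, slow++,fast++

length 5; prefix = [2, 3, 4, 8, 12]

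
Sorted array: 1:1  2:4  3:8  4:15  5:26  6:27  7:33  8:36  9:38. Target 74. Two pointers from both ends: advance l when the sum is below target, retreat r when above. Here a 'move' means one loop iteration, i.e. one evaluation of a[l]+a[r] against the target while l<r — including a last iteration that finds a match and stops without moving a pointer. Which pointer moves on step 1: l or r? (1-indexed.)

l=1 r=9: 1+38=39 <74, l++

l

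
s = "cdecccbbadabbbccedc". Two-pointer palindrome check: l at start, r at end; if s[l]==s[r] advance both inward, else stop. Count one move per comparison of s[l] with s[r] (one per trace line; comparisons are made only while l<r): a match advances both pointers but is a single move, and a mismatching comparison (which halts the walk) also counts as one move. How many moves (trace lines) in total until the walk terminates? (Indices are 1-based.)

6 moves

[1,19] 'c'=='c' → l++,r--
[2,18] 'd'=='d' → l++,r--
[3,17] 'e'=='e' → l++,r--
[4,16] 'c'=='c' → l++,r--
[5,15] 'c'=='c' → l++,r--
[6,14] 'c'!='b' → stop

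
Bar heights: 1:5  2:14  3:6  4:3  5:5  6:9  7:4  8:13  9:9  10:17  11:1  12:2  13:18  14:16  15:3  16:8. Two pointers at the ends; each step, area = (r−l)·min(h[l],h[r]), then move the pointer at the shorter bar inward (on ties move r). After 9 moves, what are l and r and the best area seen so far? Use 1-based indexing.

l=8, r=14, best area=168

[1,16] min(5,8)*15=75 best=75 * → l++
[2,16] min(14,8)*14=112 best=112 * → r--
[2,15] min(14,3)*13=39 best=112 → r--
[2,14] min(14,16)*12=168 best=168 * → l++
[3,14] min(6,16)*11=66 best=168 → l++
[4,14] min(3,16)*10=30 best=168 → l++
[5,14] min(5,16)*9=45 best=168 → l++
[6,14] min(9,16)*8=72 best=168 → l++
[7,14] min(4,16)*7=28 best=168 → l++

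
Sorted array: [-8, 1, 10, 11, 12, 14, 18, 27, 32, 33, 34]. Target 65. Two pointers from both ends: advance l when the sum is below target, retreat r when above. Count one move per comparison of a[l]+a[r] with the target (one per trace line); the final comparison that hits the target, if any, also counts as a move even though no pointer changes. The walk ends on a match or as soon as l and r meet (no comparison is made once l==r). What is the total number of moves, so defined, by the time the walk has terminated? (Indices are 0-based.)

[0,10] -8+34=26 <65 → l++
[1,10] 1+34=35 <65 → l++
[2,10] 10+34=44 <65 → l++
[3,10] 11+34=45 <65 → l++
[4,10] 12+34=46 <65 → l++
[5,10] 14+34=48 <65 → l++
[6,10] 18+34=52 <65 → l++
[7,10] 27+34=61 <65 → l++
[8,10] 32+34=66 >65 → r--
[8,9] 32+33=65 → found

10 moves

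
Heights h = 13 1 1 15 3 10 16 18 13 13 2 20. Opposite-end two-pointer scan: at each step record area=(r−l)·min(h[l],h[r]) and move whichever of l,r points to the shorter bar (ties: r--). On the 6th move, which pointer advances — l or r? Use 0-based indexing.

l

l=0 r=11: min(13,20)*11=143 best=143 *, l++
l=1 r=11: min(1,20)*10=10 best=143, l++
l=2 r=11: min(1,20)*9=9 best=143, l++
l=3 r=11: min(15,20)*8=120 best=143, l++
l=4 r=11: min(3,20)*7=21 best=143, l++
l=5 r=11: min(10,20)*6=60 best=143, l++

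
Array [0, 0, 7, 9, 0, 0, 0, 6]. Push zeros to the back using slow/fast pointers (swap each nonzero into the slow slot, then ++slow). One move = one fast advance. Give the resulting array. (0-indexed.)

slow=0 fast=0: a[fast]=0, fast++
slow=0 fast=1: a[fast]=0, fast++
slow=0 fast=2: a[fast]=7≠0 swap→a[0]=7, slow++,fast++
slow=1 fast=3: a[fast]=9≠0 swap→a[1]=9, slow++,fast++
slow=2 fast=4: a[fast]=0, fast++
slow=2 fast=5: a[fast]=0, fast++
slow=2 fast=6: a[fast]=0, fast++
slow=2 fast=7: a[fast]=6≠0 swap→a[2]=6, slow++,fast++

[7, 9, 6, 0, 0, 0, 0, 0]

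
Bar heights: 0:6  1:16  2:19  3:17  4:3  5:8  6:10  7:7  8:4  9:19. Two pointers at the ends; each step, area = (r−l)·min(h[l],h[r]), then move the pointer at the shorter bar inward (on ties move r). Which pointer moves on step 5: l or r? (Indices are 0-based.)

[0,9] min(6,19)*9=54 best=54 * → l++
[1,9] min(16,19)*8=128 best=128 * → l++
[2,9] min(19,19)*7=133 best=133 * → r--
[2,8] min(19,4)*6=24 best=133 → r--
[2,7] min(19,7)*5=35 best=133 → r--

r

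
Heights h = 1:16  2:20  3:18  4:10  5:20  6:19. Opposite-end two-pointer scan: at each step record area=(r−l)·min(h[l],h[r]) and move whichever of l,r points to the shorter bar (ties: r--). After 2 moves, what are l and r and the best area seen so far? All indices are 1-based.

l=1 r=6: min(16,19)*5=80 best=80 *, l++
l=2 r=6: min(20,19)*4=76 best=80, r--

l=2, r=5, best area=80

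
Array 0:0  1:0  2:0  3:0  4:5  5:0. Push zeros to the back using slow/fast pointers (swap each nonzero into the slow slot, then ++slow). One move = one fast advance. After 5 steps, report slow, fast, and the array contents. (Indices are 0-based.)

slow=1, fast=5, a=[5, 0, 0, 0, 0, 0]

(s=0,f=0) a[fast]=0 → fast++
(s=0,f=1) a[fast]=0 → fast++
(s=0,f=2) a[fast]=0 → fast++
(s=0,f=3) a[fast]=0 → fast++
(s=0,f=4) a[fast]=5≠0 swap→a[0]=5 → slow++,fast++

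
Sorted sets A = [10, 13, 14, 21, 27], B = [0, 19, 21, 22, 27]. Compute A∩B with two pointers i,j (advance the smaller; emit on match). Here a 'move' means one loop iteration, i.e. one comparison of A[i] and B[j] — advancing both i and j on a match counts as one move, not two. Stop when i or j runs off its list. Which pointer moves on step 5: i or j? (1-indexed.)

[i=1,j=1] 10>0 → j++
[i=1,j=2] 10<19 → i++
[i=2,j=2] 13<19 → i++
[i=3,j=2] 14<19 → i++
[i=4,j=2] 21>19 → j++

j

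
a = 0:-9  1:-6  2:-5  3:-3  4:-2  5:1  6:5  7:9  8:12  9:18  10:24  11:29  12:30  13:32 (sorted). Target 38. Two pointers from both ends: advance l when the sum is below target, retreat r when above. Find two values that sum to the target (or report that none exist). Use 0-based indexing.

(9, 29)

[0,13] -9+32=23 <38 → l++
[1,13] -6+32=26 <38 → l++
[2,13] -5+32=27 <38 → l++
[3,13] -3+32=29 <38 → l++
[4,13] -2+32=30 <38 → l++
[5,13] 1+32=33 <38 → l++
[6,13] 5+32=37 <38 → l++
[7,13] 9+32=41 >38 → r--
[7,12] 9+30=39 >38 → r--
[7,11] 9+29=38 → found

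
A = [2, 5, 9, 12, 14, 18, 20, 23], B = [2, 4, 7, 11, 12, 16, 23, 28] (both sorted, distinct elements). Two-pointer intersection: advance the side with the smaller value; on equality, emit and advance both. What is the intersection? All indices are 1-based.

i=1 j=1: 2==2 emit, i++,j++
i=2 j=2: 5>4, j++
i=2 j=3: 5<7, i++
i=3 j=3: 9>7, j++
i=3 j=4: 9<11, i++
i=4 j=4: 12>11, j++
i=4 j=5: 12==12 emit, i++,j++
i=5 j=6: 14<16, i++
i=6 j=6: 18>16, j++
i=6 j=7: 18<23, i++
i=7 j=7: 20<23, i++
i=8 j=7: 23==23 emit, i++,j++

intersection = [2, 12, 23]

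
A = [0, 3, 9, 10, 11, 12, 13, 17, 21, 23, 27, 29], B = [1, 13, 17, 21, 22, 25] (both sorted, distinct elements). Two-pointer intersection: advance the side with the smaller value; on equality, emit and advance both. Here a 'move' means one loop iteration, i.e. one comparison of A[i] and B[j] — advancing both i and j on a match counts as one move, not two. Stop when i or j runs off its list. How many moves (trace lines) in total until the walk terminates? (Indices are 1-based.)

i=1 j=1: 0<1, i++
i=2 j=1: 3>1, j++
i=2 j=2: 3<13, i++
i=3 j=2: 9<13, i++
i=4 j=2: 10<13, i++
i=5 j=2: 11<13, i++
i=6 j=2: 12<13, i++
i=7 j=2: 13==13 emit, i++,j++
i=8 j=3: 17==17 emit, i++,j++
i=9 j=4: 21==21 emit, i++,j++
i=10 j=5: 23>22, j++
i=10 j=6: 23<25, i++
i=11 j=6: 27>25, j++

13 moves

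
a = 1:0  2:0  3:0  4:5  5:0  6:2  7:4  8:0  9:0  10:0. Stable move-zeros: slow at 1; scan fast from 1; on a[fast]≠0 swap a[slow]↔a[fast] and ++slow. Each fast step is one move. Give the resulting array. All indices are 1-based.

slow=1 fast=1: a[fast]=0, fast++
slow=1 fast=2: a[fast]=0, fast++
slow=1 fast=3: a[fast]=0, fast++
slow=1 fast=4: a[fast]=5≠0 swap→a[1]=5, slow++,fast++
slow=2 fast=5: a[fast]=0, fast++
slow=2 fast=6: a[fast]=2≠0 swap→a[2]=2, slow++,fast++
slow=3 fast=7: a[fast]=4≠0 swap→a[3]=4, slow++,fast++
slow=4 fast=8: a[fast]=0, fast++
slow=4 fast=9: a[fast]=0, fast++
slow=4 fast=10: a[fast]=0, fast++

[5, 2, 4, 0, 0, 0, 0, 0, 0, 0]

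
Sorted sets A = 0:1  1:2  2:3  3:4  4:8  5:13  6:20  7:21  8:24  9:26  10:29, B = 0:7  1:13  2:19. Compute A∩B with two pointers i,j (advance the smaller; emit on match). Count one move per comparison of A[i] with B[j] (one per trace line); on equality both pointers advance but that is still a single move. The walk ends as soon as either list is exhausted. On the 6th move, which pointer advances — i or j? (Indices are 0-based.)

i

[i=0,j=0] 1<7 → i++
[i=1,j=0] 2<7 → i++
[i=2,j=0] 3<7 → i++
[i=3,j=0] 4<7 → i++
[i=4,j=0] 8>7 → j++
[i=4,j=1] 8<13 → i++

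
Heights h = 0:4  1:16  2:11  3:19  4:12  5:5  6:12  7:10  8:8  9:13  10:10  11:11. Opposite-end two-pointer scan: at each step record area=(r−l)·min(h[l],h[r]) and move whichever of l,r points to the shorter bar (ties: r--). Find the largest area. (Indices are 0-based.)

[0,11] min(4,11)*11=44 best=44 * → l++
[1,11] min(16,11)*10=110 best=110 * → r--
[1,10] min(16,10)*9=90 best=110 → r--
[1,9] min(16,13)*8=104 best=110 → r--
[1,8] min(16,8)*7=56 best=110 → r--
[1,7] min(16,10)*6=60 best=110 → r--
[1,6] min(16,12)*5=60 best=110 → r--
[1,5] min(16,5)*4=20 best=110 → r--
[1,4] min(16,12)*3=36 best=110 → r--
[1,3] min(16,19)*2=32 best=110 → l++
[2,3] min(11,19)*1=11 best=110 → l++

max area = 110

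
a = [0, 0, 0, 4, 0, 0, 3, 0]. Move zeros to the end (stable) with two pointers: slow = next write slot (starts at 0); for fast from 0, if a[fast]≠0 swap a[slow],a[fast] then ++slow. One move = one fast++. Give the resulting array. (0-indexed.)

[4, 3, 0, 0, 0, 0, 0, 0]

(s=0,f=0) a[fast]=0 → fast++
(s=0,f=1) a[fast]=0 → fast++
(s=0,f=2) a[fast]=0 → fast++
(s=0,f=3) a[fast]=4≠0 swap→a[0]=4 → slow++,fast++
(s=1,f=4) a[fast]=0 → fast++
(s=1,f=5) a[fast]=0 → fast++
(s=1,f=6) a[fast]=3≠0 swap→a[1]=3 → slow++,fast++
(s=2,f=7) a[fast]=0 → fast++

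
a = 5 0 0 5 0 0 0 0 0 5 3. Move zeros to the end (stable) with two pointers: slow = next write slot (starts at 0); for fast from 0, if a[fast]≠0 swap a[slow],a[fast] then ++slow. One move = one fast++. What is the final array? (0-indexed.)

[5, 5, 5, 3, 0, 0, 0, 0, 0, 0, 0]

(s=0,f=0) a[fast]=5≠0 swap→a[0]=5 → slow++,fast++
(s=1,f=1) a[fast]=0 → fast++
(s=1,f=2) a[fast]=0 → fast++
(s=1,f=3) a[fast]=5≠0 swap→a[1]=5 → slow++,fast++
(s=2,f=4) a[fast]=0 → fast++
(s=2,f=5) a[fast]=0 → fast++
(s=2,f=6) a[fast]=0 → fast++
(s=2,f=7) a[fast]=0 → fast++
(s=2,f=8) a[fast]=0 → fast++
(s=2,f=9) a[fast]=5≠0 swap→a[2]=5 → slow++,fast++
(s=3,f=10) a[fast]=3≠0 swap→a[3]=3 → slow++,fast++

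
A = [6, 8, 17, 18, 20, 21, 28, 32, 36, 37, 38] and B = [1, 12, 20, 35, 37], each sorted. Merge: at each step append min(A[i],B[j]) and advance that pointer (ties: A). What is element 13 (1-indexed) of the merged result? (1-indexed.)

merged[13] = 36

i=1 j=1: A[i]=6>B[j]=1 take 1, j++
i=1 j=2: A[i]=6<=B[j]=12 take 6, i++
i=2 j=2: A[i]=8<=B[j]=12 take 8, i++
i=3 j=2: A[i]=17>B[j]=12 take 12, j++
i=3 j=3: A[i]=17<=B[j]=20 take 17, i++
i=4 j=3: A[i]=18<=B[j]=20 take 18, i++
i=5 j=3: A[i]=20<=B[j]=20 take 20, i++
i=6 j=3: A[i]=21>B[j]=20 take 20, j++
i=6 j=4: A[i]=21<=B[j]=35 take 21, i++
i=7 j=4: A[i]=28<=B[j]=35 take 28, i++
i=8 j=4: A[i]=32<=B[j]=35 take 32, i++
i=9 j=4: A[i]=36>B[j]=35 take 35, j++
i=9 j=5: A[i]=36<=B[j]=37 take 36, i++
i=10 j=5: A[i]=37<=B[j]=37 take 37, i++
i=11 j=5: A[i]=38>B[j]=37 take 37, j++
i=11 j=6: B done, take A[i]=38, i++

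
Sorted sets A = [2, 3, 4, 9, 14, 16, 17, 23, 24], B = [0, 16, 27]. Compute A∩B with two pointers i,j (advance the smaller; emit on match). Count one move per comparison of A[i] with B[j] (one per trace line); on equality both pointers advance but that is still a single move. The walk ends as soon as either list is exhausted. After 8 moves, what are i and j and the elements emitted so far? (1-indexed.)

i=1 j=1: 2>0, j++
i=1 j=2: 2<16, i++
i=2 j=2: 3<16, i++
i=3 j=2: 4<16, i++
i=4 j=2: 9<16, i++
i=5 j=2: 14<16, i++
i=6 j=2: 16==16 emit, i++,j++
i=7 j=3: 17<27, i++

i=8, j=3, emitted=[16]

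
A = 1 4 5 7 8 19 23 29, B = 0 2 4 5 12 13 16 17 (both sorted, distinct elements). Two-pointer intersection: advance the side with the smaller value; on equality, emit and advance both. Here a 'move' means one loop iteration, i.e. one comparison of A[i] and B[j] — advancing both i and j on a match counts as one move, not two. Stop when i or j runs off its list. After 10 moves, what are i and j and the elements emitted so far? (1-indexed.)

i=1 j=1: 1>0, j++
i=1 j=2: 1<2, i++
i=2 j=2: 4>2, j++
i=2 j=3: 4==4 emit, i++,j++
i=3 j=4: 5==5 emit, i++,j++
i=4 j=5: 7<12, i++
i=5 j=5: 8<12, i++
i=6 j=5: 19>12, j++
i=6 j=6: 19>13, j++
i=6 j=7: 19>16, j++

i=6, j=8, emitted=[4, 5]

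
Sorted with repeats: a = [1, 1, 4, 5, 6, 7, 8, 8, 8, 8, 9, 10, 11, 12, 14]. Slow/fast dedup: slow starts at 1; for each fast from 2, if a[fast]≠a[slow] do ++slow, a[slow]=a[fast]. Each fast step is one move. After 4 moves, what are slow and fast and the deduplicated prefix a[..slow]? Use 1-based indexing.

slow=1 fast=2: a[fast]=1=a[slow] dup, fast++
slow=1 fast=3: a[fast]=4≠a[slow]=1 write a[2]=4, slow++,fast++
slow=2 fast=4: a[fast]=5≠a[slow]=4 write a[3]=5, slow++,fast++
slow=3 fast=5: a[fast]=6≠a[slow]=5 write a[4]=6, slow++,fast++

slow=4, fast=6, prefix=[1, 4, 5, 6]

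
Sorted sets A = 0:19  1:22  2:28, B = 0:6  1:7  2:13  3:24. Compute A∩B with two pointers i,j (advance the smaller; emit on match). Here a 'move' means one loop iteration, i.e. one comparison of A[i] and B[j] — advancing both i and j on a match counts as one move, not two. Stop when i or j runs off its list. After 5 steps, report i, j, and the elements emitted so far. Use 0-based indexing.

i=0 j=0: 19>6, j++
i=0 j=1: 19>7, j++
i=0 j=2: 19>13, j++
i=0 j=3: 19<24, i++
i=1 j=3: 22<24, i++

i=2, j=3, emitted=[]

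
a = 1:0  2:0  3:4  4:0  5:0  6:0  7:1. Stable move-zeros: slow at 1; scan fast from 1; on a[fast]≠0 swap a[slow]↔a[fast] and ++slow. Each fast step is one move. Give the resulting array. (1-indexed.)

slow=1 fast=1: a[fast]=0, fast++
slow=1 fast=2: a[fast]=0, fast++
slow=1 fast=3: a[fast]=4≠0 swap→a[1]=4, slow++,fast++
slow=2 fast=4: a[fast]=0, fast++
slow=2 fast=5: a[fast]=0, fast++
slow=2 fast=6: a[fast]=0, fast++
slow=2 fast=7: a[fast]=1≠0 swap→a[2]=1, slow++,fast++

[4, 1, 0, 0, 0, 0, 0]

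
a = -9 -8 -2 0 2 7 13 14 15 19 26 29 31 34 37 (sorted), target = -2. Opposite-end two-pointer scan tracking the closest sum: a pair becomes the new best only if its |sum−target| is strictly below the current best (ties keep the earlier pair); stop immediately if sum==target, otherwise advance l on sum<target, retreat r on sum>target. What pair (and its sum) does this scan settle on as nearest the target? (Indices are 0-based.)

pair (-9, 7) with sum -2 (|Δ|=0)

l=0 r=14: -9+37=28 d=30 *, r--
l=0 r=13: -9+34=25 d=27 *, r--
l=0 r=12: -9+31=22 d=24 *, r--
l=0 r=11: -9+29=20 d=22 *, r--
l=0 r=10: -9+26=17 d=19 *, r--
l=0 r=9: -9+19=10 d=12 *, r--
l=0 r=8: -9+15=6 d=8 *, r--
l=0 r=7: -9+14=5 d=7 *, r--
l=0 r=6: -9+13=4 d=6 *, r--
l=0 r=5: -9+7=-2 d=0 *, stop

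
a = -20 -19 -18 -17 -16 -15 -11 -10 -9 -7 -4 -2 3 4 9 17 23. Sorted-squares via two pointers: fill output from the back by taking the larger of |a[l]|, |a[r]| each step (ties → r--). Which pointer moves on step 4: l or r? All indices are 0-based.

l

l=0 r=16: |-20|<=|23| out[16]=529, r--
l=0 r=15: |-20|>|17| out[15]=400, l++
l=1 r=15: |-19|>|17| out[14]=361, l++
l=2 r=15: |-18|>|17| out[13]=324, l++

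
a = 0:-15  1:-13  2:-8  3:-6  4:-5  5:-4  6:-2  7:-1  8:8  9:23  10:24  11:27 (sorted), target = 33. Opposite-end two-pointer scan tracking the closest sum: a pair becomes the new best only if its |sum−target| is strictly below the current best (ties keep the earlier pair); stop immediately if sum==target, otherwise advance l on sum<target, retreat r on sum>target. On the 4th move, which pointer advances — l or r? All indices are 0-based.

[0,11] -15+27=12 d=21 * → l++
[1,11] -13+27=14 d=19 * → l++
[2,11] -8+27=19 d=14 * → l++
[3,11] -6+27=21 d=12 * → l++

l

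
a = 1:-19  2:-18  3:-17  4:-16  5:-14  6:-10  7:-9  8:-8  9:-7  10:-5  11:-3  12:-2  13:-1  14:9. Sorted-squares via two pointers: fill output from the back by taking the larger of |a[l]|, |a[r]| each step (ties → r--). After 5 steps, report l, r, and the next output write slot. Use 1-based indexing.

l=6, r=14, next write slot=9

l=1 r=14: |-19|>|9| out[14]=361, l++
l=2 r=14: |-18|>|9| out[13]=324, l++
l=3 r=14: |-17|>|9| out[12]=289, l++
l=4 r=14: |-16|>|9| out[11]=256, l++
l=5 r=14: |-14|>|9| out[10]=196, l++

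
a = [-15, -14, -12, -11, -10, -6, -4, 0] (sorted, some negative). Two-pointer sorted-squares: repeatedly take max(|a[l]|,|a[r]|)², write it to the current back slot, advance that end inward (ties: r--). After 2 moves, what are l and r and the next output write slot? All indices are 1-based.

l=1 r=8: |-15|>|0| out[8]=225, l++
l=2 r=8: |-14|>|0| out[7]=196, l++

l=3, r=8, next write slot=6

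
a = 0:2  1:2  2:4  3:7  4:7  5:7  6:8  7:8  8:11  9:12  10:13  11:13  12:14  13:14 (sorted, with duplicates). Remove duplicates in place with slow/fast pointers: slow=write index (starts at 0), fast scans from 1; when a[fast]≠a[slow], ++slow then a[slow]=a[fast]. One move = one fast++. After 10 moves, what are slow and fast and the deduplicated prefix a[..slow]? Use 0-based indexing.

slow=0 fast=1: a[fast]=2=a[slow] dup, fast++
slow=0 fast=2: a[fast]=4≠a[slow]=2 write a[1]=4, slow++,fast++
slow=1 fast=3: a[fast]=7≠a[slow]=4 write a[2]=7, slow++,fast++
slow=2 fast=4: a[fast]=7=a[slow] dup, fast++
slow=2 fast=5: a[fast]=7=a[slow] dup, fast++
slow=2 fast=6: a[fast]=8≠a[slow]=7 write a[3]=8, slow++,fast++
slow=3 fast=7: a[fast]=8=a[slow] dup, fast++
slow=3 fast=8: a[fast]=11≠a[slow]=8 write a[4]=11, slow++,fast++
slow=4 fast=9: a[fast]=12≠a[slow]=11 write a[5]=12, slow++,fast++
slow=5 fast=10: a[fast]=13≠a[slow]=12 write a[6]=13, slow++,fast++

slow=6, fast=11, prefix=[2, 4, 7, 8, 11, 12, 13]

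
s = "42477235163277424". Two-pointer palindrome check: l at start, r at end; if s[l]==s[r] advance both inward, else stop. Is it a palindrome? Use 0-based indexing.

not a palindrome (mismatch at 7,9)

[0,16] '4'=='4' → l++,r--
[1,15] '2'=='2' → l++,r--
[2,14] '4'=='4' → l++,r--
[3,13] '7'=='7' → l++,r--
[4,12] '7'=='7' → l++,r--
[5,11] '2'=='2' → l++,r--
[6,10] '3'=='3' → l++,r--
[7,9] '5'!='6' → stop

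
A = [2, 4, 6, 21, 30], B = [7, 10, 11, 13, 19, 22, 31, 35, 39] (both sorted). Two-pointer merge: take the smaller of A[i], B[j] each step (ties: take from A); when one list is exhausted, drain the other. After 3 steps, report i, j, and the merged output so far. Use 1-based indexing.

[i=1,j=1] A[i]=2<=B[j]=7 take 2 → i++
[i=2,j=1] A[i]=4<=B[j]=7 take 4 → i++
[i=3,j=1] A[i]=6<=B[j]=7 take 6 → i++

i=4, j=1, merged so far=[2, 4, 6]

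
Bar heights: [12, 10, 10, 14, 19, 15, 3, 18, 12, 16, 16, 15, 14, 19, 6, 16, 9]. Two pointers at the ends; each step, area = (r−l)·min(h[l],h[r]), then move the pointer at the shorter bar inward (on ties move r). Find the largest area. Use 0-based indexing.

[0,16] min(12,9)*16=144 best=144 * → r--
[0,15] min(12,16)*15=180 best=180 * → l++
[1,15] min(10,16)*14=140 best=180 → l++
[2,15] min(10,16)*13=130 best=180 → l++
[3,15] min(14,16)*12=168 best=180 → l++
[4,15] min(19,16)*11=176 best=180 → r--
[4,14] min(19,6)*10=60 best=180 → r--
[4,13] min(19,19)*9=171 best=180 → r--
[4,12] min(19,14)*8=112 best=180 → r--
[4,11] min(19,15)*7=105 best=180 → r--
[4,10] min(19,16)*6=96 best=180 → r--
[4,9] min(19,16)*5=80 best=180 → r--
[4,8] min(19,12)*4=48 best=180 → r--
[4,7] min(19,18)*3=54 best=180 → r--
[4,6] min(19,3)*2=6 best=180 → r--
[4,5] min(19,15)*1=15 best=180 → r--

max area = 180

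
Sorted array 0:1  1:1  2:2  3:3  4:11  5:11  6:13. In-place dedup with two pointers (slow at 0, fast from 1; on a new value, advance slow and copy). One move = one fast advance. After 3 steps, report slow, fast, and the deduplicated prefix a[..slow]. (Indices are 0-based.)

(s=0,f=1) a[fast]=1=a[slow] dup → fast++
(s=0,f=2) a[fast]=2≠a[slow]=1 write a[1]=2 → slow++,fast++
(s=1,f=3) a[fast]=3≠a[slow]=2 write a[2]=3 → slow++,fast++

slow=2, fast=4, prefix=[1, 2, 3]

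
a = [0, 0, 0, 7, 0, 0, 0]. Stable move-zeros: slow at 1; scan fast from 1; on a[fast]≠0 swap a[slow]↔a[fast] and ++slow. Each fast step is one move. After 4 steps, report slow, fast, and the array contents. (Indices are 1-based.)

(s=1,f=1) a[fast]=0 → fast++
(s=1,f=2) a[fast]=0 → fast++
(s=1,f=3) a[fast]=0 → fast++
(s=1,f=4) a[fast]=7≠0 swap→a[1]=7 → slow++,fast++

slow=2, fast=5, a=[7, 0, 0, 0, 0, 0, 0]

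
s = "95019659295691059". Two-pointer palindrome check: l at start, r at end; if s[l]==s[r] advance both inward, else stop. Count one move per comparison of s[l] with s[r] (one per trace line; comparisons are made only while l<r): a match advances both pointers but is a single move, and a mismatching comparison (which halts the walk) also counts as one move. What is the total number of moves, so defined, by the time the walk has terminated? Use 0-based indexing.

[0,16] '9'=='9' → l++,r--
[1,15] '5'=='5' → l++,r--
[2,14] '0'=='0' → l++,r--
[3,13] '1'=='1' → l++,r--
[4,12] '9'=='9' → l++,r--
[5,11] '6'=='6' → l++,r--
[6,10] '5'=='5' → l++,r--
[7,9] '9'=='9' → l++,r--

8 moves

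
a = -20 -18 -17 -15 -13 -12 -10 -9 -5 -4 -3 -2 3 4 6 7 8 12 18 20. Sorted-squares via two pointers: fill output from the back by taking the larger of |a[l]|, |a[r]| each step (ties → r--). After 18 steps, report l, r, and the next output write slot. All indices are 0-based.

l=10, r=11, next write slot=1

[0,19] |-20|<=|20| out[19]=400 → r--
[0,18] |-20|>|18| out[18]=400 → l++
[1,18] |-18|<=|18| out[17]=324 → r--
[1,17] |-18|>|12| out[16]=324 → l++
[2,17] |-17|>|12| out[15]=289 → l++
[3,17] |-15|>|12| out[14]=225 → l++
[4,17] |-13|>|12| out[13]=169 → l++
[5,17] |-12|<=|12| out[12]=144 → r--
[5,16] |-12|>|8| out[11]=144 → l++
[6,16] |-10|>|8| out[10]=100 → l++
[7,16] |-9|>|8| out[9]=81 → l++
[8,16] |-5|<=|8| out[8]=64 → r--
[8,15] |-5|<=|7| out[7]=49 → r--
[8,14] |-5|<=|6| out[6]=36 → r--
[8,13] |-5|>|4| out[5]=25 → l++
[9,13] |-4|<=|4| out[4]=16 → r--
[9,12] |-4|>|3| out[3]=16 → l++
[10,12] |-3|<=|3| out[2]=9 → r--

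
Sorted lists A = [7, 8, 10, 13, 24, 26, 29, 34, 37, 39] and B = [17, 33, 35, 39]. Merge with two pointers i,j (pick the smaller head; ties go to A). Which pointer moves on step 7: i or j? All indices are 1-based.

i

i=1 j=1: A[i]=7<=B[j]=17 take 7, i++
i=2 j=1: A[i]=8<=B[j]=17 take 8, i++
i=3 j=1: A[i]=10<=B[j]=17 take 10, i++
i=4 j=1: A[i]=13<=B[j]=17 take 13, i++
i=5 j=1: A[i]=24>B[j]=17 take 17, j++
i=5 j=2: A[i]=24<=B[j]=33 take 24, i++
i=6 j=2: A[i]=26<=B[j]=33 take 26, i++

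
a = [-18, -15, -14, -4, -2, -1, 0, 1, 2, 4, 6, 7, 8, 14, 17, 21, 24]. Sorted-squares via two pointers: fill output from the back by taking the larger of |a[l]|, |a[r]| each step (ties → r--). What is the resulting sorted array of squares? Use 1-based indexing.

l=1 r=17: |-18|<=|24| out[17]=576, r--
l=1 r=16: |-18|<=|21| out[16]=441, r--
l=1 r=15: |-18|>|17| out[15]=324, l++
l=2 r=15: |-15|<=|17| out[14]=289, r--
l=2 r=14: |-15|>|14| out[13]=225, l++
l=3 r=14: |-14|<=|14| out[12]=196, r--
l=3 r=13: |-14|>|8| out[11]=196, l++
l=4 r=13: |-4|<=|8| out[10]=64, r--
l=4 r=12: |-4|<=|7| out[9]=49, r--
l=4 r=11: |-4|<=|6| out[8]=36, r--
l=4 r=10: |-4|<=|4| out[7]=16, r--
l=4 r=9: |-4|>|2| out[6]=16, l++
l=5 r=9: |-2|<=|2| out[5]=4, r--
l=5 r=8: |-2|>|1| out[4]=4, l++
l=6 r=8: |-1|<=|1| out[3]=1, r--
l=6 r=7: |-1|>|0| out[2]=1, l++
l=7 r=7: |0|<=|0| out[1]=0, r--

[0, 1, 1, 4, 4, 16, 16, 36, 49, 64, 196, 196, 225, 289, 324, 441, 576]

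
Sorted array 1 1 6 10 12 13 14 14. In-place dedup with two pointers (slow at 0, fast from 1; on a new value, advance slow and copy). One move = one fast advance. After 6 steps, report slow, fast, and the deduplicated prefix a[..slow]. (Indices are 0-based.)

slow=5, fast=7, prefix=[1, 6, 10, 12, 13, 14]

(s=0,f=1) a[fast]=1=a[slow] dup → fast++
(s=0,f=2) a[fast]=6≠a[slow]=1 write a[1]=6 → slow++,fast++
(s=1,f=3) a[fast]=10≠a[slow]=6 write a[2]=10 → slow++,fast++
(s=2,f=4) a[fast]=12≠a[slow]=10 write a[3]=12 → slow++,fast++
(s=3,f=5) a[fast]=13≠a[slow]=12 write a[4]=13 → slow++,fast++
(s=4,f=6) a[fast]=14≠a[slow]=13 write a[5]=14 → slow++,fast++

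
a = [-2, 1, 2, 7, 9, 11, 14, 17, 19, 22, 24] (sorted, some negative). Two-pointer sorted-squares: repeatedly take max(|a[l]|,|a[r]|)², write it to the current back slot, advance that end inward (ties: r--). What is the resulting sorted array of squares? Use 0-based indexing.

[0,10] |-2|<=|24| out[10]=576 → r--
[0,9] |-2|<=|22| out[9]=484 → r--
[0,8] |-2|<=|19| out[8]=361 → r--
[0,7] |-2|<=|17| out[7]=289 → r--
[0,6] |-2|<=|14| out[6]=196 → r--
[0,5] |-2|<=|11| out[5]=121 → r--
[0,4] |-2|<=|9| out[4]=81 → r--
[0,3] |-2|<=|7| out[3]=49 → r--
[0,2] |-2|<=|2| out[2]=4 → r--
[0,1] |-2|>|1| out[1]=4 → l++
[1,1] |1|<=|1| out[0]=1 → r--

[1, 4, 4, 49, 81, 121, 196, 289, 361, 484, 576]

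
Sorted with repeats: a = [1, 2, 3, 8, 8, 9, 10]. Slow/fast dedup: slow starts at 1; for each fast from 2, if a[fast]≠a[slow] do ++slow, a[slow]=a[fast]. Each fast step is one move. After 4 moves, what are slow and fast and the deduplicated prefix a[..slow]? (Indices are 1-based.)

slow=4, fast=6, prefix=[1, 2, 3, 8]

(s=1,f=2) a[fast]=2≠a[slow]=1 write a[2]=2 → slow++,fast++
(s=2,f=3) a[fast]=3≠a[slow]=2 write a[3]=3 → slow++,fast++
(s=3,f=4) a[fast]=8≠a[slow]=3 write a[4]=8 → slow++,fast++
(s=4,f=5) a[fast]=8=a[slow] dup → fast++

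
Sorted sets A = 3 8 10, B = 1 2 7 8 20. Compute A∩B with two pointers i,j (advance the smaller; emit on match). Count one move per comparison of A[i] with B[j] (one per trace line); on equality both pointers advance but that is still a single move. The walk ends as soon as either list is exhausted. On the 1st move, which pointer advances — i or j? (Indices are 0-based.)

j

[i=0,j=0] 3>1 → j++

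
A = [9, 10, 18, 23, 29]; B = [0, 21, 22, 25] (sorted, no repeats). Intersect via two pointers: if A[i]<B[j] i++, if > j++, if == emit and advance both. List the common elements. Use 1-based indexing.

[i=1,j=1] 9>0 → j++
[i=1,j=2] 9<21 → i++
[i=2,j=2] 10<21 → i++
[i=3,j=2] 18<21 → i++
[i=4,j=2] 23>21 → j++
[i=4,j=3] 23>22 → j++
[i=4,j=4] 23<25 → i++
[i=5,j=4] 29>25 → j++

intersection = []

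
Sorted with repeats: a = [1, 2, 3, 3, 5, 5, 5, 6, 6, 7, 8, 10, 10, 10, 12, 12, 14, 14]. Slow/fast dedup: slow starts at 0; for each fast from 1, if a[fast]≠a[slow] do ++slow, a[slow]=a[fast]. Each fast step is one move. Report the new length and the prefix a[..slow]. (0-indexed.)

(s=0,f=1) a[fast]=2≠a[slow]=1 write a[1]=2 → slow++,fast++
(s=1,f=2) a[fast]=3≠a[slow]=2 write a[2]=3 → slow++,fast++
(s=2,f=3) a[fast]=3=a[slow] dup → fast++
(s=2,f=4) a[fast]=5≠a[slow]=3 write a[3]=5 → slow++,fast++
(s=3,f=5) a[fast]=5=a[slow] dup → fast++
(s=3,f=6) a[fast]=5=a[slow] dup → fast++
(s=3,f=7) a[fast]=6≠a[slow]=5 write a[4]=6 → slow++,fast++
(s=4,f=8) a[fast]=6=a[slow] dup → fast++
(s=4,f=9) a[fast]=7≠a[slow]=6 write a[5]=7 → slow++,fast++
(s=5,f=10) a[fast]=8≠a[slow]=7 write a[6]=8 → slow++,fast++
(s=6,f=11) a[fast]=10≠a[slow]=8 write a[7]=10 → slow++,fast++
(s=7,f=12) a[fast]=10=a[slow] dup → fast++
(s=7,f=13) a[fast]=10=a[slow] dup → fast++
(s=7,f=14) a[fast]=12≠a[slow]=10 write a[8]=12 → slow++,fast++
(s=8,f=15) a[fast]=12=a[slow] dup → fast++
(s=8,f=16) a[fast]=14≠a[slow]=12 write a[9]=14 → slow++,fast++
(s=9,f=17) a[fast]=14=a[slow] dup → fast++

length 10; prefix = [1, 2, 3, 5, 6, 7, 8, 10, 12, 14]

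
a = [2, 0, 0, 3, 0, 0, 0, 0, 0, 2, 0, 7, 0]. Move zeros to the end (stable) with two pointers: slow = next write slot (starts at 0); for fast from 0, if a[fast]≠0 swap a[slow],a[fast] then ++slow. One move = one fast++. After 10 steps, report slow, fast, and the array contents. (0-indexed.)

(s=0,f=0) a[fast]=2≠0 swap→a[0]=2 → slow++,fast++
(s=1,f=1) a[fast]=0 → fast++
(s=1,f=2) a[fast]=0 → fast++
(s=1,f=3) a[fast]=3≠0 swap→a[1]=3 → slow++,fast++
(s=2,f=4) a[fast]=0 → fast++
(s=2,f=5) a[fast]=0 → fast++
(s=2,f=6) a[fast]=0 → fast++
(s=2,f=7) a[fast]=0 → fast++
(s=2,f=8) a[fast]=0 → fast++
(s=2,f=9) a[fast]=2≠0 swap→a[2]=2 → slow++,fast++

slow=3, fast=10, a=[2, 3, 2, 0, 0, 0, 0, 0, 0, 0, 0, 7, 0]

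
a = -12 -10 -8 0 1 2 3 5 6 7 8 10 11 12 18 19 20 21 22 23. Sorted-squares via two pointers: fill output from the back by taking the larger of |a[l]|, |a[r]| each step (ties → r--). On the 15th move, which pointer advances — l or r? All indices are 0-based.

l=0 r=19: |-12|<=|23| out[19]=529, r--
l=0 r=18: |-12|<=|22| out[18]=484, r--
l=0 r=17: |-12|<=|21| out[17]=441, r--
l=0 r=16: |-12|<=|20| out[16]=400, r--
l=0 r=15: |-12|<=|19| out[15]=361, r--
l=0 r=14: |-12|<=|18| out[14]=324, r--
l=0 r=13: |-12|<=|12| out[13]=144, r--
l=0 r=12: |-12|>|11| out[12]=144, l++
l=1 r=12: |-10|<=|11| out[11]=121, r--
l=1 r=11: |-10|<=|10| out[10]=100, r--
l=1 r=10: |-10|>|8| out[9]=100, l++
l=2 r=10: |-8|<=|8| out[8]=64, r--
l=2 r=9: |-8|>|7| out[7]=64, l++
l=3 r=9: |0|<=|7| out[6]=49, r--
l=3 r=8: |0|<=|6| out[5]=36, r--

r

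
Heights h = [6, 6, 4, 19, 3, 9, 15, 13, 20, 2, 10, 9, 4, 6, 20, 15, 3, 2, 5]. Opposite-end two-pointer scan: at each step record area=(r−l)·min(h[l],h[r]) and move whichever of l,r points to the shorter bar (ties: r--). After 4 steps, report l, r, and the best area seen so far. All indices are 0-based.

l=0 r=18: min(6,5)*18=90 best=90 *, r--
l=0 r=17: min(6,2)*17=34 best=90, r--
l=0 r=16: min(6,3)*16=48 best=90, r--
l=0 r=15: min(6,15)*15=90 best=90, l++

l=1, r=15, best area=90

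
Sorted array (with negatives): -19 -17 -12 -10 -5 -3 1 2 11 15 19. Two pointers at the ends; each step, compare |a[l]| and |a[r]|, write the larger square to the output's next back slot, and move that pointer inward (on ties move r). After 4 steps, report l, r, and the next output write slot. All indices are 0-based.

l=2, r=8, next write slot=6

l=0 r=10: |-19|<=|19| out[10]=361, r--
l=0 r=9: |-19|>|15| out[9]=361, l++
l=1 r=9: |-17|>|15| out[8]=289, l++
l=2 r=9: |-12|<=|15| out[7]=225, r--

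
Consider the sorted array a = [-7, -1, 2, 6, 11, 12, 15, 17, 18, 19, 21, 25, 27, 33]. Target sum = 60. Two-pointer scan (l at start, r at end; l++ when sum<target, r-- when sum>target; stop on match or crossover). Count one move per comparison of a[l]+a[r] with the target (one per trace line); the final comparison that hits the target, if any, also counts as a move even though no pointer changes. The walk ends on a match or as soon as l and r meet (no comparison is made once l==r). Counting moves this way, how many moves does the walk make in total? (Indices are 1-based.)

13 moves

[1,14] -7+33=26 <60 → l++
[2,14] -1+33=32 <60 → l++
[3,14] 2+33=35 <60 → l++
[4,14] 6+33=39 <60 → l++
[5,14] 11+33=44 <60 → l++
[6,14] 12+33=45 <60 → l++
[7,14] 15+33=48 <60 → l++
[8,14] 17+33=50 <60 → l++
[9,14] 18+33=51 <60 → l++
[10,14] 19+33=52 <60 → l++
[11,14] 21+33=54 <60 → l++
[12,14] 25+33=58 <60 → l++
[13,14] 27+33=60 → found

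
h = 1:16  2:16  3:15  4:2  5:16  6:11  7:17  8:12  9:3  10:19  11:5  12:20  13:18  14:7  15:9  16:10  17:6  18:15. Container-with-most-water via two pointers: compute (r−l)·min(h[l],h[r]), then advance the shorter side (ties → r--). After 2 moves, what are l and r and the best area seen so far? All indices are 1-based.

l=1, r=16, best area=255

[1,18] min(16,15)*17=255 best=255 * → r--
[1,17] min(16,6)*16=96 best=255 → r--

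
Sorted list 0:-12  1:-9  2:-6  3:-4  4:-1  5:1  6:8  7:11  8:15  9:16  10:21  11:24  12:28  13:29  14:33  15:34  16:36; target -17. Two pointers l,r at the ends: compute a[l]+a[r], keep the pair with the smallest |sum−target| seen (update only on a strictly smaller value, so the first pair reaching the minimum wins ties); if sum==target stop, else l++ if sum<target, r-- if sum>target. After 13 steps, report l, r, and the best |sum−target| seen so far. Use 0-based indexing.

l=0 r=16: -12+36=24 d=41 *, r--
l=0 r=15: -12+34=22 d=39 *, r--
l=0 r=14: -12+33=21 d=38 *, r--
l=0 r=13: -12+29=17 d=34 *, r--
l=0 r=12: -12+28=16 d=33 *, r--
l=0 r=11: -12+24=12 d=29 *, r--
l=0 r=10: -12+21=9 d=26 *, r--
l=0 r=9: -12+16=4 d=21 *, r--
l=0 r=8: -12+15=3 d=20 *, r--
l=0 r=7: -12+11=-1 d=16 *, r--
l=0 r=6: -12+8=-4 d=13 *, r--
l=0 r=5: -12+1=-11 d=6 *, r--
l=0 r=4: -12+-1=-13 d=4 *, r--

l=0, r=3, best |Δ|=4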